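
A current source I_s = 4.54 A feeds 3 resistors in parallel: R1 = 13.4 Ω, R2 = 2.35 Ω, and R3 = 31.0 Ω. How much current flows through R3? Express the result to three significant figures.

Total conductance ΣG = 1/13.4 + 1/2.35 + 1/31.0 = 0.5324 (units of 1/Ω).
By the current-divider rule, I = I_s · G_k/ΣG = 4.54 × 0.06059 = 0.2751 A.

I ≈ 0.275 A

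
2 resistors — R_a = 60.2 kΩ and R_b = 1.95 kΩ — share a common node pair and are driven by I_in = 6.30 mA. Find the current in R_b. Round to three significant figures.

I ≈ 6.10 mA

Two-branch current divider: I_k = I_in · R_other/(R_1 + R_2).
I(R_b) = 6.30 × 60.2/(60.2 + 1.95) = 6.30 × 0.9686 = 6.102 mA.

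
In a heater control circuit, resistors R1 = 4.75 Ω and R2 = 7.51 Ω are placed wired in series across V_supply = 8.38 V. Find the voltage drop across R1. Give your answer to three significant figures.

ΣR = 4.75 + 7.51 = 12.26 Ω.
V = V_supply · R/ΣR = 8.38 × 0.3874 = 3.247 V.

V ≈ 3.25 V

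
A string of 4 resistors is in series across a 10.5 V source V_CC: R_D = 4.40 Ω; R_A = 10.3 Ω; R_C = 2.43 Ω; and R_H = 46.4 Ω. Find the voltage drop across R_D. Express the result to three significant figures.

Series total: ΣR = 4.40 + 10.3 + 2.43 + 46.4 = 63.53 Ω.
V = V_CC · R/ΣR = 10.5 × 0.06926 = 0.7272 V.

V ≈ 0.727 V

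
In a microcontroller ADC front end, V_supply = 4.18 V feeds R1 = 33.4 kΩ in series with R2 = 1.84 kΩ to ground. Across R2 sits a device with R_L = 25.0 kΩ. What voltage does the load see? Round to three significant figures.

V_out ≈ 0.204 V

First combine the lower leg with the load: R2 ‖ R_L = 1.714 kΩ.
Now apply the divider: V_out = 4.18 × 0.04881 = 0.2040 V.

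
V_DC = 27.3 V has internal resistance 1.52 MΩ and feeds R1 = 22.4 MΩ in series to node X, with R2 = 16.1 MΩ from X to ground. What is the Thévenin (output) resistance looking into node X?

R_th ≈ 9.62 MΩ

R1' = 1.52 + 22.4 = 23.92 MΩ (source resistance + R1).
Looking into X with the source shorted: R_th = R1'·R2/(R1'+R2) = 23.92 × 16.1/40.02 = 9.623 MΩ.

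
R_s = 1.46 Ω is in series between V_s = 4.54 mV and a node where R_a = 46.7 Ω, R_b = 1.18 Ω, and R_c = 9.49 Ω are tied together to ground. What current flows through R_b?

I ≈ 1.59 mA

Parallel bank: R_p = 1/(1/46.7 + 1/1.18 + 1/9.49) = 1.026 Ω.
V_A by voltage divider: V_A = 4.54 × 1.026/(1.46 + 1.026) = 1.874 mV.
I(R_b) = V_A / R_b = 1.874/1.18 = 1.588 mA.
(Check via current divider: I_total = 1.826 mA; share G_k/ΣG = 0.8699 → same result.)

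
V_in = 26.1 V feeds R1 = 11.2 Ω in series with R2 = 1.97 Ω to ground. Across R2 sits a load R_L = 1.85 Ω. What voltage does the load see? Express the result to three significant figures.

The load sits in parallel with R2, giving an effective lower resistance R2' = R2·R_L/(R2+R_L) = 0.9541 Ω.
Now apply the divider: V_out = 26.1 × 0.07850 = 2.049 V.

V_out ≈ 2.05 V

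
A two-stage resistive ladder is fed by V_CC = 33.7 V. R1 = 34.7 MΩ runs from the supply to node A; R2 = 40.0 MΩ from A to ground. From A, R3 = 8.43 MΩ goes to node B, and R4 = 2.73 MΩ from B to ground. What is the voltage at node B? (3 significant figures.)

The second stage (R3 + R4 = 11.16 MΩ) loads node A in parallel with R2.
R2 ‖ (R3+R4) = 8.726 MΩ.
First divider: V_A = V_CC · 8.726/(34.7 + 8.726) = 6.771 V.
Then the unloaded second divider: V_B = V_A × R4/(R3+R4) = 6.771 × 0.2446 = 1.656 V.

V_B ≈ 1.66 V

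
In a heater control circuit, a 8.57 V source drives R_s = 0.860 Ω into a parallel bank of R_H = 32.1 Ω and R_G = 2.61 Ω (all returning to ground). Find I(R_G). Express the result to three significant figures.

I ≈ 2.42 A

Parallel bank: R_p = 1/(1/32.1 + 1/2.61) = 2.414 Ω.
V_A = 8.57 × 2.414/3.274 = 6.319 V.
Branch current I = V_A/R_G = 6.319/2.61 = 2.421 A.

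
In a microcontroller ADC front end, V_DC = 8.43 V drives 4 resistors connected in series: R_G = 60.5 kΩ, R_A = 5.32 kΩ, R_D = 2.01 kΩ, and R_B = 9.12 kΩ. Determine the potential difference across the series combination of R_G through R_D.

Series total: ΣR = 60.5 + 5.32 + 2.01 + 9.12 = 76.95 kΩ.
R_{R_G..R_D} = 60.5 + 5.32 + 2.01 = 67.83 kΩ.
By the voltage-divider rule, V = 8.43 × 67.83/76.95 = 7.431 V.

V ≈ 7.43 V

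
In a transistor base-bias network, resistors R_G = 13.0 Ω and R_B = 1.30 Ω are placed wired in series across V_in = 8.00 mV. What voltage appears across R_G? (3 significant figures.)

V ≈ 7.27 mV

Total series resistance ΣR = 13.0 + 1.30 = 14.30 Ω.
By the voltage-divider rule, V = 8.00 × 13.00/14.30 = 7.273 mV.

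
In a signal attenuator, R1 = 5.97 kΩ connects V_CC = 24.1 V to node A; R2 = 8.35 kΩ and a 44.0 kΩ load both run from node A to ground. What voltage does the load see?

First combine the lower leg with the load: R2 ‖ R_L = 7.018 kΩ.
Voltage divider with the loaded lower leg: V_out = 24.1 × 7.018/(5.97 + 7.018) = 24.1 × 0.5404 = 13.02 V.
(Unloaded it would be 14.1 V; the load pulls it down.)

V_out ≈ 13.0 V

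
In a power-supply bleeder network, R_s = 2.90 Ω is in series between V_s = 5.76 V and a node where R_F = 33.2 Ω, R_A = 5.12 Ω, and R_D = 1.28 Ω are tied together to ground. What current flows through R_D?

Equivalent of the parallel group: R_p = 0.9934 Ω.
Node voltage V_A = V_s · R_p/(R_s + R_p) = 5.76 × 0.2551 = 1.470 V.
Branch current I = V_A/R_D = 1.470/1.28 = 1.148 A.
(Check via current divider: I_total = 1.479 A; share G_k/ΣG = 0.7761 → same result.)

I ≈ 1.15 A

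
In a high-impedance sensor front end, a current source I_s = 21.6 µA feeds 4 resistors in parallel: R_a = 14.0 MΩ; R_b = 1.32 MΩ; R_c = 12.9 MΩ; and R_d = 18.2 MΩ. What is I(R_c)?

ΣG = 1/14.0 + 1/1.32 + 1/12.9 + 1/18.2 = 0.9615.
R_c takes the fraction G_k/ΣG = 0.07752/0.9615 = 0.08063, so I = 21.6 × 0.08063 = 1.742 µA.

I ≈ 1.74 µA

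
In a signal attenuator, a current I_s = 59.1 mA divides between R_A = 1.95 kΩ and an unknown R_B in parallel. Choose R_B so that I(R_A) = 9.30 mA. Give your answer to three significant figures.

Two-branch current divider: I_A = I_s · R_B/(R_A + R_B).
9.30/59.1 = R_B/(R_A + R_B) → R_B = R_A · (0.1574)/(1 − 0.1574) = 1.95 × 0.1867 = 0.3642 kΩ.

R_B ≈ 0.364 kΩ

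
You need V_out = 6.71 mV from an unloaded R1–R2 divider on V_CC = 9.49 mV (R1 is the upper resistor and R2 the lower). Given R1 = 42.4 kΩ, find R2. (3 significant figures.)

The divider ratio is R2/(R1+R2) = 6.71/9.49 = 0.7071.
Rearranging, R2 = R1·k/(1−k) = 42.4 × 2.414 = 102.3 kΩ.

R2 ≈ 102 kΩ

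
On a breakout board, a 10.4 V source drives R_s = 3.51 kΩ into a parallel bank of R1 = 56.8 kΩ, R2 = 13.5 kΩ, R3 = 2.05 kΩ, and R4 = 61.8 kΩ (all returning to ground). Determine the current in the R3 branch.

I ≈ 1.64 mA

Combine the parallel branches: R_p = (1/56.8 + 1/13.5 + 1/2.05 + 1/61.8)⁻¹ = 1.679 kΩ.
Node voltage V_A = V_CC · R_p/(R_s + R_p) = 10.4 × 0.3235 = 3.365 V.
I(R3) = V_A / R3 = 3.365/2.05 = 1.641 mA.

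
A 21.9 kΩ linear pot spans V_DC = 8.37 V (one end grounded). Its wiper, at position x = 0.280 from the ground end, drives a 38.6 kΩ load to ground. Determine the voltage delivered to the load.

V_out ≈ 2.10 V

The pot divides into 15.77 kΩ above the wiper and 6.132 kΩ below.
(x·R_p) ‖ R_L = 5.291 kΩ.
Loaded-divider output: V_out = 8.37 × 0.2513 = 2.103 V.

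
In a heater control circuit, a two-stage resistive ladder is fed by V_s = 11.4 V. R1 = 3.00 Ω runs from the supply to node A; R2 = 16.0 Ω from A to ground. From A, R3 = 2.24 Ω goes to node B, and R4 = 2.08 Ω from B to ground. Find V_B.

The second stage (R3 + R4 = 4.320 Ω) loads node A in parallel with R2.
Effective lower resistance at A: R2 ‖ 4.320 = 3.402 Ω.
V_A = 11.4 × 3.402/(3.00 + 3.402) = 6.058 V.
V_B = V_A × 0.4815 = 2.917 V.

V_B ≈ 2.92 V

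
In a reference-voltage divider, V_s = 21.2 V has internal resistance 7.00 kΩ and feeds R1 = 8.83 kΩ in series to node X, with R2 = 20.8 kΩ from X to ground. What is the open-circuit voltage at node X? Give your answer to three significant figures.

V_th ≈ 12.0 V

R1' = 7.00 + 8.83 = 15.83 kΩ (source resistance + R1).
Open-circuit (no load on X): V_th = V_s · R2/(R1' + R2) = 21.2 × 20.8/(15.83 + 20.8) = 12.04 V.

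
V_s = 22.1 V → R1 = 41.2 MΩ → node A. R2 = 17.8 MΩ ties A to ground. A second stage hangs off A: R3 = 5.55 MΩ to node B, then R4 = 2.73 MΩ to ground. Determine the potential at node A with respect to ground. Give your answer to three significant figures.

V_A ≈ 2.67 V

Node A sees R2 in parallel with the series input of stage 2, R3 + R4 = 8.280 MΩ.
Effective lower resistance at A: R2 ‖ 8.280 = 5.651 MΩ.
V_A = 22.1 × 5.651/(41.2 + 5.651) = 2.666 V.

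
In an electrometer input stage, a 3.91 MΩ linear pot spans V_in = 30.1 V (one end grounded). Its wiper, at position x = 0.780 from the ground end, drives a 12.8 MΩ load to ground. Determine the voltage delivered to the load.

The pot divides into 0.8602 MΩ above the wiper and 3.050 MΩ below.
(x·R_p) ‖ R_L = 2.463 MΩ.
Loaded-divider output: V_out = 30.1 × 0.7412 = 22.31 V.

V_out ≈ 22.3 V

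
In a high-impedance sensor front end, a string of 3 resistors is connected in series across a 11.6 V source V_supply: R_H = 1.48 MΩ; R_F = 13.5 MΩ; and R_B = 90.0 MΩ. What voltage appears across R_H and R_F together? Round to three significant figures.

V ≈ 1.66 V

ΣR = 1.48 + 13.5 + 90.0 = 105.0 MΩ.
R_{R_H..R_F} = 1.48 + 13.5 = 14.98 MΩ.
V = V_supply · R/ΣR = 11.6 × 0.1427 = 1.655 V.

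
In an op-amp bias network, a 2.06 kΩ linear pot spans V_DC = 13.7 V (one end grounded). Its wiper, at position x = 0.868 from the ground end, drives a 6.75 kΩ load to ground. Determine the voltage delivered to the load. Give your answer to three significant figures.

V_out ≈ 11.5 V

The pot divides into 0.2719 kΩ above the wiper and 1.788 kΩ below.
R_L loads the lower segment: effective lower R = 1.414 kΩ.
Then V_out = V_DC · 1.414/(0.2719 + 1.414) = 11.49 V.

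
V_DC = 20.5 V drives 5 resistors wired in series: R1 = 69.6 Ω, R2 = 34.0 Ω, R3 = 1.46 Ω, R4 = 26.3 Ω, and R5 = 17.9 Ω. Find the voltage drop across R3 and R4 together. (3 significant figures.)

Total series resistance ΣR = 69.6 + 34.0 + 1.46 + 26.3 + 17.9 = 149.3 Ω.
R_{R3..R4} = 1.46 + 26.3 = 27.76 Ω.
Voltage divider: V = V_DC · (27.76 / 149.3) = 20.5 × 0.1860 = 3.813 V.

V ≈ 3.81 V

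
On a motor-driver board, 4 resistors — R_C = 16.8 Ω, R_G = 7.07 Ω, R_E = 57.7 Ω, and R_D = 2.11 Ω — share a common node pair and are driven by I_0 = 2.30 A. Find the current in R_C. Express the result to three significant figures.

I ≈ 0.198 A

ΣG = 1/16.8 + 1/7.07 + 1/57.7 + 1/2.11 = 0.6922.
By the current-divider rule, I = I_0 · G_k/ΣG = 2.30 × 0.08599 = 0.1978 A.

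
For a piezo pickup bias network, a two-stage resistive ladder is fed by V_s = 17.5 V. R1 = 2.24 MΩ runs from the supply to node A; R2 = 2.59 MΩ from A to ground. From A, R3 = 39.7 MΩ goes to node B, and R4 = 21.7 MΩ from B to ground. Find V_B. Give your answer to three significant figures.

Node A sees R2 in parallel with the series input of stage 2, R3 + R4 = 61.40 MΩ.
R2 ‖ (R3+R4) = 2.485 MΩ.
So V_A = 17.5 × 0.5259 = 9.204 V.
Then the unloaded second divider: V_B = V_A × R4/(R3+R4) = 9.204 × 0.3534 = 3.253 V.

V_B ≈ 3.25 V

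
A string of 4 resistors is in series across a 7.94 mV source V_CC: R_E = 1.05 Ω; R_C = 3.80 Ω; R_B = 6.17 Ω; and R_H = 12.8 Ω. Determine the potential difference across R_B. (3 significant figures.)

ΣR = 1.05 + 3.80 + 6.17 + 12.8 = 23.82 Ω.
Voltage divider: V = V_CC · (6.170 / 23.82) = 7.94 × 0.2590 = 2.057 mV.

V ≈ 2.06 mV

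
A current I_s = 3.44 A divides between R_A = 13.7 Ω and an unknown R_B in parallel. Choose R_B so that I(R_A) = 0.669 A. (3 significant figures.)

Two-branch current divider: I_A = I_s · R_B/(R_A + R_B).
With f = 0.1945, R_B = R_A · f/(1−f) = 13.7 × 0.2414 = 3.308 Ω.

R_B ≈ 3.31 Ω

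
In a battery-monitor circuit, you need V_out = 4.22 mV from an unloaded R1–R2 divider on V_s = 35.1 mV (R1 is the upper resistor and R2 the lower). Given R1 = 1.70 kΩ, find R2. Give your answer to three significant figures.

The divider ratio is R2/(R1+R2) = 4.22/35.1 = 0.1202.
So R2 = R1 · V_out/(V_s − V_out) = 1.70 × 4.22/(35.1 − 4.22) = 1.70 × 0.1367 = 0.2323 kΩ.

R2 ≈ 0.232 kΩ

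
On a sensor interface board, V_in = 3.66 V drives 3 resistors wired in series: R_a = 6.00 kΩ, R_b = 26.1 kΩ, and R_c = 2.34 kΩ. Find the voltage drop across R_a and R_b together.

V ≈ 3.41 V

Series total: ΣR = 6.00 + 26.1 + 2.34 = 34.44 kΩ.
R_{R_a..R_b} = 6.00 + 26.1 = 32.10 kΩ.
V = V_in · R/ΣR = 3.66 × 0.9321 = 3.411 V.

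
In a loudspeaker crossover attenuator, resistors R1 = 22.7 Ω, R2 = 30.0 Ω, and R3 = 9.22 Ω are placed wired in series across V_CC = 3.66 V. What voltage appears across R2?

Series total: ΣR = 22.7 + 30.0 + 9.22 = 61.92 Ω.
V = V_CC · R/ΣR = 3.66 × 0.4845 = 1.773 V.

V ≈ 1.77 V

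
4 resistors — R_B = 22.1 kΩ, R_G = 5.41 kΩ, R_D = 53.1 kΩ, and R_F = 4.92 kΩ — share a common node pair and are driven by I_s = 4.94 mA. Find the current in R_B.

Conductances: ΣG = 1/22.1 + 1/5.41 + 1/53.1 + 1/4.92 = 0.4522 (1/kΩ).
By the current-divider rule, I = I_s · G_k/ΣG = 4.94 × 0.1001 = 0.4943 mA.

I ≈ 0.494 mA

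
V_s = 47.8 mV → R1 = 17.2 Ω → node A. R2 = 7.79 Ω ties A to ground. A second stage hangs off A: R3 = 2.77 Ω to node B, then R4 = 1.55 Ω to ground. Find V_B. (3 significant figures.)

Looking into the second stage from A: R3 + R4 = 4.320 Ω appears in parallel with R2.
Effective lower resistance at A: R2 ‖ 4.320 = 2.779 Ω.
V_A = 47.8 × 2.779/(17.2 + 2.779) = 6.649 mV.
Then the unloaded second divider: V_B = V_A × R4/(R3+R4) = 6.649 × 0.3588 = 2.386 mV.

V_B ≈ 2.39 mV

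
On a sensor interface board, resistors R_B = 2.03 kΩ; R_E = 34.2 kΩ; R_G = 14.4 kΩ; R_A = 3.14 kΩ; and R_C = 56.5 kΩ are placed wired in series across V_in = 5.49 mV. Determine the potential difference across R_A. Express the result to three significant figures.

Series total: ΣR = 2.03 + 34.2 + 14.4 + 3.14 + 56.5 = 110.3 kΩ.
V = V_in · R/ΣR = 5.49 × 0.02848 = 0.1563 mV.

V ≈ 0.156 mV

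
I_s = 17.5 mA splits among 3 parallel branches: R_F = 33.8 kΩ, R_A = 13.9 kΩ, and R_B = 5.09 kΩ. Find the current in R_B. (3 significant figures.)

Conductances: ΣG = 1/33.8 + 1/13.9 + 1/5.09 = 0.2980 (1/kΩ).
R_B takes the fraction G_k/ΣG = 0.1965/0.2980 = 0.6593, so I = 17.5 × 0.6593 = 11.54 mA.

I ≈ 11.5 mA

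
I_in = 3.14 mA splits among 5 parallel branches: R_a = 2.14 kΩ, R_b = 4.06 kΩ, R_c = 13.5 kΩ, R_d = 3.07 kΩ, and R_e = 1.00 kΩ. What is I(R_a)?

I ≈ 0.694 mA

ΣG = 1/2.14 + 1/4.06 + 1/13.5 + 1/3.07 + 1/1.00 = 2.113.
Current divider: I(R_a) = I_in · G_k/ΣG = 3.14 × (0.4673/2.113) = 3.14 × 0.2211 = 0.6943 mA.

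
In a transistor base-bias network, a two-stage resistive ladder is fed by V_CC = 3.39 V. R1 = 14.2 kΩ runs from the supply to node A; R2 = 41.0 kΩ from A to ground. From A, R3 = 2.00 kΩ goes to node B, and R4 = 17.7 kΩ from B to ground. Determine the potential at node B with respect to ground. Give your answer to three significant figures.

Looking into the second stage from A: R3 + R4 = 19.70 kΩ appears in parallel with R2.
Effective lower resistance at A: R2 ‖ 19.70 = 13.31 kΩ.
So V_A = 3.39 × 0.4838 = 1.640 V.
Stage 2 is unloaded, so V_B = V_A · R4/(R3+R4) = 1.640 × 17.7/19.70 = 1.473 V.

V_B ≈ 1.47 V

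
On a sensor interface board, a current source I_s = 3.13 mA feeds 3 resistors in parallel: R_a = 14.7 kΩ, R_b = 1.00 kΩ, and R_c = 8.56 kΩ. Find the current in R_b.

ΣG = 1/14.7 + 1/1.00 + 1/8.56 = 1.185.
Current divider: I(R_b) = I_s · G_k/ΣG = 3.13 × (1.000/1.185) = 3.13 × 0.8440 = 2.642 mA.

I ≈ 2.64 mA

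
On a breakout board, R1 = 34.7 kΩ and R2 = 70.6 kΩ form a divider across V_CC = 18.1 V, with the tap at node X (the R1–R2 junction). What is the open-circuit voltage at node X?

V_th ≈ 12.1 V

With X open, the divider is unloaded: V_th = 18.1 × 70.6/105.3 = 12.14 V.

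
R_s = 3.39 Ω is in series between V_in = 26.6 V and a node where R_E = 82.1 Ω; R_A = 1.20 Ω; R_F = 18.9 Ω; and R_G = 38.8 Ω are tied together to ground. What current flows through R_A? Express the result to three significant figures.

Combine the parallel branches: R_p = (1/82.1 + 1/1.20 + 1/18.9 + 1/38.8)⁻¹ = 1.082 Ω.
V_A = 26.6 × 1.082/4.472 = 6.436 V.
Branch current I = V_A/R_A = 6.436/1.20 = 5.363 A.
(Check via current divider: I_total = 5.948 A; share G_k/ΣG = 0.9017 → same result.)

I ≈ 5.36 A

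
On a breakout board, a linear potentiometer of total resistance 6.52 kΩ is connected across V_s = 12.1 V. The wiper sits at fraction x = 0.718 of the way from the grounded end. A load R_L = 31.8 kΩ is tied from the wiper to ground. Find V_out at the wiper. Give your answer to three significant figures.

Lower segment x·R_p = 4.681 kΩ; upper segment (1−x)·R_p = 1.839 kΩ.
Lower segment in parallel with the load: 4.681 ‖ 31.8 = 4.081 kΩ.
V_out = 12.1 × 4.081/(1.839 + 4.081) = 8.342 V.

V_out ≈ 8.34 V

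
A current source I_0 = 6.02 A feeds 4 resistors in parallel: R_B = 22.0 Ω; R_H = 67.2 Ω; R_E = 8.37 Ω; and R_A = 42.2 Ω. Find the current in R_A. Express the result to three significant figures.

I ≈ 0.701 A

Total conductance ΣG = 1/22.0 + 1/67.2 + 1/8.37 + 1/42.2 = 0.2035 (units of 1/Ω).
Current divider: I(R_A) = I_0 · G_k/ΣG = 6.02 × (0.02370/0.2035) = 6.02 × 0.1164 = 0.7010 A.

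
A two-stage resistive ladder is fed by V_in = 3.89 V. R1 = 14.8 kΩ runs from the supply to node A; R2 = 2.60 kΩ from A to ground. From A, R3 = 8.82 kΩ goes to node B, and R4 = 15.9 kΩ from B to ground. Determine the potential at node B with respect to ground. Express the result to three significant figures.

Node A sees R2 in parallel with the series input of stage 2, R3 + R4 = 24.72 kΩ.
Effective lower resistance at A: R2 ‖ 24.72 = 2.353 kΩ.
So V_A = 3.89 × 0.1372 = 0.5335 V.
V_B = V_A × 0.6432 = 0.3432 V.

V_B ≈ 0.343 V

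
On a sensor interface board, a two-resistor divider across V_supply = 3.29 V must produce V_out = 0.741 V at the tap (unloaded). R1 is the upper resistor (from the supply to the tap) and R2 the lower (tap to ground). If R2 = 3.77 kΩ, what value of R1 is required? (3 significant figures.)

Required fraction k = V_out/V_supply = 0.2252.
R1 = R2·(1/k − 1) = 3.77 × 3.440 = 12.97 kΩ.

R1 ≈ 13.0 kΩ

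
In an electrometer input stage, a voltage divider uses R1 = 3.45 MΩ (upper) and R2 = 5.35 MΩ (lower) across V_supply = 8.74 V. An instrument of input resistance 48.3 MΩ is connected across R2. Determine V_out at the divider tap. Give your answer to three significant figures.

R2 ‖ R_L = (5.35 × 48.3)/(5.35 + 48.3) = 4.816 MΩ.
Voltage divider with the loaded lower leg: V_out = 8.74 × 4.816/(3.45 + 4.816) = 8.74 × 0.5827 = 5.092 V.

V_out ≈ 5.09 V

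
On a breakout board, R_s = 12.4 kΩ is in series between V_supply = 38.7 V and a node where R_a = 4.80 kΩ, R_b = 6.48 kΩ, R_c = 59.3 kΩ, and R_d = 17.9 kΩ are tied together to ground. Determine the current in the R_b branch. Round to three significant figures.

Parallel bank: R_p = 1/(1/4.80 + 1/6.48 + 1/59.3 + 1/17.9) = 2.297 kΩ.
V_A by voltage divider: V_A = 38.7 × 2.297/(12.4 + 2.297) = 6.048 V.
Branch current I = V_A/R_b = 6.048/6.48 = 0.9333 mA.

I ≈ 0.933 mA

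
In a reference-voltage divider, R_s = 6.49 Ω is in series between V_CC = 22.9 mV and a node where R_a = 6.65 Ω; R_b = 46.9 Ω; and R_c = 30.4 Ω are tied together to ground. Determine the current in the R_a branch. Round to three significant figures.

I ≈ 1.48 mA

Parallel bank: R_p = 1/(1/6.65 + 1/46.9 + 1/30.4) = 4.888 Ω.
Node voltage V_A = V_CC · R_p/(R_s + R_p) = 22.9 × 0.4296 = 9.838 mV.
Branch current I = V_A/R_a = 9.838/6.65 = 1.479 mA.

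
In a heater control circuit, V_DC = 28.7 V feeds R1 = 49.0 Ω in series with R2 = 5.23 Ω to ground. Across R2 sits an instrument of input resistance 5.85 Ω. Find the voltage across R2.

V_out ≈ 1.53 V

The load sits in parallel with R2, giving an effective lower resistance R2' = R2·R_L/(R2+R_L) = 2.761 Ω.
Now apply the divider: V_out = 28.7 × 0.05335 = 1.531 V.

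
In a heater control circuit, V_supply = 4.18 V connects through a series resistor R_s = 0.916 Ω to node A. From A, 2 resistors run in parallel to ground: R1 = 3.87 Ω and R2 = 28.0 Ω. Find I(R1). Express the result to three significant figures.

Combine the parallel branches: R_p = (1/3.87 + 1/28.0)⁻¹ = 3.400 Ω.
V_A by voltage divider: V_A = 4.18 × 3.400/(0.916 + 3.400) = 3.293 V.
Branch current I = V_A/R1 = 3.293/3.87 = 0.8509 A.

I ≈ 0.851 A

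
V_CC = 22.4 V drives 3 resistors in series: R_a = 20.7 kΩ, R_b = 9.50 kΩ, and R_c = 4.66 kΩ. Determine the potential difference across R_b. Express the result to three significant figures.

ΣR = 20.7 + 9.50 + 4.66 = 34.86 kΩ.
By the voltage-divider rule, V = 22.4 × 9.500/34.86 = 6.104 V.

V ≈ 6.10 V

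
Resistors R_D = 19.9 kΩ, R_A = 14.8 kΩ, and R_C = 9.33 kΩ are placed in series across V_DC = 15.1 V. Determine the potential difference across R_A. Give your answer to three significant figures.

V ≈ 5.08 V

Series total: ΣR = 19.9 + 14.8 + 9.33 = 44.03 kΩ.
Voltage divider: V = V_DC · (14.80 / 44.03) = 15.1 × 0.3361 = 5.076 V.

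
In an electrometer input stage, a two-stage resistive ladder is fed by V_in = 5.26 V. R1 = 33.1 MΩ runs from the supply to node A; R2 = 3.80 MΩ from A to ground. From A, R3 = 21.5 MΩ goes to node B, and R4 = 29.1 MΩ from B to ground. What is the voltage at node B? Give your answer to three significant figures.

V_B ≈ 0.292 V

The second stage (R3 + R4 = 50.60 MΩ) loads node A in parallel with R2.
Effective lower resistance at A: R2 ‖ 50.60 = 3.535 MΩ.
V_A = 5.26 × 3.535/(33.1 + 3.535) = 0.5075 V.
V_B = V_A × 0.5751 = 0.2919 V.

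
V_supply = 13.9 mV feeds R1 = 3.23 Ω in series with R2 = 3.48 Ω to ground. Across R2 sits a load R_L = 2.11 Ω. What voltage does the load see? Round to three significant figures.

The load sits in parallel with R2, giving an effective lower resistance R2' = R2·R_L/(R2+R_L) = 1.314 Ω.
Voltage divider with the loaded lower leg: V_out = 13.9 × 1.314/(3.23 + 1.314) = 13.9 × 0.2891 = 4.019 mV.

V_out ≈ 4.02 mV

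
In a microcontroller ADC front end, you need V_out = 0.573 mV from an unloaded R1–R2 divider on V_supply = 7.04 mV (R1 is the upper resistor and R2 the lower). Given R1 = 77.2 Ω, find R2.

R2 ≈ 6.84 Ω

V_out/V_supply = R2/(R1+R2) = 0.08139.
So R2 = R1 · V_out/(V_supply − V_out) = 77.2 × 0.573/(7.04 − 0.573) = 77.2 × 0.08860 = 6.840 Ω.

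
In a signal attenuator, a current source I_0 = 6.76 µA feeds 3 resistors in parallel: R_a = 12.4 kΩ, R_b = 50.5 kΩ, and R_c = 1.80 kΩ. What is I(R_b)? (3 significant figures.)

Conductances: ΣG = 1/12.4 + 1/50.5 + 1/1.80 = 0.6560 (1/kΩ).
R_b takes the fraction G_k/ΣG = 0.01980/0.6560 = 0.03019, so I = 6.76 × 0.03019 = 0.2041 µA.

I ≈ 0.204 µA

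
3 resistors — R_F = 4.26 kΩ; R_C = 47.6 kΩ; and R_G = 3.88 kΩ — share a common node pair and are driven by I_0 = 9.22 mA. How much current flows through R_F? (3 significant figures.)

I ≈ 4.21 mA

Conductances: ΣG = 1/4.26 + 1/47.6 + 1/3.88 = 0.5135 (1/kΩ).
R_F takes the fraction G_k/ΣG = 0.2347/0.5135 = 0.4572, so I = 9.22 × 0.4572 = 4.215 mA.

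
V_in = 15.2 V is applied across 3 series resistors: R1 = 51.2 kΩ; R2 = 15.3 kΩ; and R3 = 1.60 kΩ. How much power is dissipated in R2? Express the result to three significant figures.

P ≈ 0.762 mW

Series current I = V_in/ΣR = 15.2/68.10 = 0.2232 mA.
P = I²R = 0.04982 × 15.3 = 0.7622 mW.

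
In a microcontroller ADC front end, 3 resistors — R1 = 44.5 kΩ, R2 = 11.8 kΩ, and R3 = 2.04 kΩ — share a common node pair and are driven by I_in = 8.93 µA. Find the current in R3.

I ≈ 7.33 µA

Conductances: ΣG = 1/44.5 + 1/11.8 + 1/2.04 = 0.5974 (1/kΩ).
Current divider: I(R3) = I_in · G_k/ΣG = 8.93 × (0.4902/0.5974) = 8.93 × 0.8205 = 7.327 µA.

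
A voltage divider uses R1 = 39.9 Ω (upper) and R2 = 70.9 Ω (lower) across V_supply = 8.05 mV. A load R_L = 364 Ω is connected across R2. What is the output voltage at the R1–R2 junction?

V_out ≈ 4.81 mV

R2 ‖ R_L = (70.9 × 364)/(70.9 + 364) = 59.34 Ω.
Then V_out = V_supply · R2'/(R1 + R2') = 8.05 × 59.34/99.24 = 4.813 mV.
(Unloaded it would be 5.15 mV; the load pulls it down.)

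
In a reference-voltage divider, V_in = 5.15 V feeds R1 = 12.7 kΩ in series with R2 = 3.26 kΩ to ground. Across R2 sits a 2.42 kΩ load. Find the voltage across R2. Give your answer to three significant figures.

R2 ‖ R_L = (3.26 × 2.42)/(3.26 + 2.42) = 1.389 kΩ.
Voltage divider with the loaded lower leg: V_out = 5.15 × 1.389/(12.7 + 1.389) = 5.15 × 0.09858 = 0.5077 V.
(Unloaded it would be 1.05 V; the load pulls it down.)

V_out ≈ 0.508 V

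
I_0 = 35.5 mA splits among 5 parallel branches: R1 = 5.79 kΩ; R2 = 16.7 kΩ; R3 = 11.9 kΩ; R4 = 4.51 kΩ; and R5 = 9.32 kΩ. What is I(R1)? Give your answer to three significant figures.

I ≈ 9.50 mA

ΣG = 1/5.79 + 1/16.7 + 1/11.9 + 1/4.51 + 1/9.32 = 0.6457.
Current divider: I(R1) = I_0 · G_k/ΣG = 35.5 × (0.1727/0.6457) = 35.5 × 0.2675 = 9.496 mA.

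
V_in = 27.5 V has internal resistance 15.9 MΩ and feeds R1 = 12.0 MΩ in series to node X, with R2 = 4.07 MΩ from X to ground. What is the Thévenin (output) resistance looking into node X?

R_th ≈ 3.55 MΩ

R1' = 15.9 + 12.0 = 27.90 MΩ (source resistance + R1).
Zeroing V_in shorts the top of R1' to ground, so R_th = R1' ‖ R2 = 3.552 MΩ.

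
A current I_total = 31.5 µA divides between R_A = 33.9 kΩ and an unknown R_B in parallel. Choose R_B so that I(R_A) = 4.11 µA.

R_B ≈ 5.09 kΩ

In a two-way split, I_A/I_total = R_B/(R_A + R_B).
4.11/31.5 = R_B/(R_A + R_B) → R_B = R_A · (0.1305)/(1 − 0.1305) = 33.9 × 0.1501 = 5.087 kΩ.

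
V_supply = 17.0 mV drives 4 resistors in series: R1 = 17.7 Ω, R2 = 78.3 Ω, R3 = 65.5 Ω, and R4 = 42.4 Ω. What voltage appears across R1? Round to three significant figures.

Series total: ΣR = 17.7 + 78.3 + 65.5 + 42.4 = 203.9 Ω.
V = V_supply · R/ΣR = 17.0 × 0.08681 = 1.476 mV.

V ≈ 1.48 mV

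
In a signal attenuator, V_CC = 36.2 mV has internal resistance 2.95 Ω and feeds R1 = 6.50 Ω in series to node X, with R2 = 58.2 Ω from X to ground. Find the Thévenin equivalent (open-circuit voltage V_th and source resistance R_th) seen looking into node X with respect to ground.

R1' = 2.95 + 6.50 = 9.450 Ω (source resistance + R1).
With X open, the divider is unloaded: V_th = 36.2 × 58.2/67.65 = 31.14 mV.
Looking into X with the source shorted: R_th = R1'·R2/(R1'+R2) = 9.450 × 58.2/67.65 = 8.130 Ω.

V_th ≈ 31.1 mV, R_th ≈ 8.13 Ω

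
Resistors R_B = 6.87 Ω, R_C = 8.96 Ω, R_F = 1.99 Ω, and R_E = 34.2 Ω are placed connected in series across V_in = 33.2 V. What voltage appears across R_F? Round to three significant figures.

V ≈ 1.27 V

Total series resistance ΣR = 6.87 + 8.96 + 1.99 + 34.2 = 52.02 Ω.
V = V_in · R/ΣR = 33.2 × 0.03825 = 1.270 V.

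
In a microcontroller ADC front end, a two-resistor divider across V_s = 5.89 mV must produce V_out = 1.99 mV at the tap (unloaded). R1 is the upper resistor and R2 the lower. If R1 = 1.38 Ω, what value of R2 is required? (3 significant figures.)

R2 ≈ 0.704 Ω

The divider ratio is R2/(R1+R2) = 1.99/5.89 = 0.3379.
Rearranging, R2 = R1·k/(1−k) = 1.38 × 0.5103 = 0.7042 Ω.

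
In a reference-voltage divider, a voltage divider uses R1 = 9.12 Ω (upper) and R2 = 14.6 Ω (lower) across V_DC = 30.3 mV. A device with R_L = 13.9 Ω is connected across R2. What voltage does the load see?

V_out ≈ 13.3 mV

The load sits in parallel with R2, giving an effective lower resistance R2' = R2·R_L/(R2+R_L) = 7.121 Ω.
Voltage divider with the loaded lower leg: V_out = 30.3 × 7.121/(9.12 + 7.121) = 30.3 × 0.4384 = 13.28 mV.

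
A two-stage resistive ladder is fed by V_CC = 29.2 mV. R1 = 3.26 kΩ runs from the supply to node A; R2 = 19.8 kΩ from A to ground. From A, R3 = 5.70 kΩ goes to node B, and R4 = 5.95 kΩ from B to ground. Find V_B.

Looking into the second stage from A: R3 + R4 = 11.65 kΩ appears in parallel with R2.
R2 ‖ (R3+R4) = 7.334 kΩ.
So V_A = 29.2 × 0.6923 = 20.21 mV.
Stage 2 is unloaded, so V_B = V_A · R4/(R3+R4) = 20.21 × 5.95/11.65 = 10.32 mV.

V_B ≈ 10.3 mV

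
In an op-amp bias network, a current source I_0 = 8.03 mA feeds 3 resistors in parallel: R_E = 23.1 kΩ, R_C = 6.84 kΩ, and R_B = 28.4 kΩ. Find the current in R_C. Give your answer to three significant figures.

I ≈ 5.22 mA

ΣG = 1/23.1 + 1/6.84 + 1/28.4 = 0.2247.
Current divider: I(R_C) = I_0 · G_k/ΣG = 8.03 × (0.1462/0.2247) = 8.03 × 0.6506 = 5.225 mA.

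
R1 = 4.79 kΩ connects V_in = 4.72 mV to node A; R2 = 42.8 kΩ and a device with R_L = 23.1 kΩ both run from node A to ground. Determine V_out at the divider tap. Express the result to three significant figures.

R2 ‖ R_L = (42.8 × 23.1)/(42.8 + 23.1) = 15.00 kΩ.
Voltage divider with the loaded lower leg: V_out = 4.72 × 15.00/(4.79 + 15.00) = 4.72 × 0.7580 = 3.578 mV.
(Unloaded it would be 4.24 mV; the load pulls it down.)

V_out ≈ 3.58 mV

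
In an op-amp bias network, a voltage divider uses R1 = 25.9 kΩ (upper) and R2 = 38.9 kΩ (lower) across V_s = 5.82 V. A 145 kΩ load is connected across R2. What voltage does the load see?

First combine the lower leg with the load: R2 ‖ R_L = 30.67 kΩ.
Then V_out = V_s · R2'/(R1 + R2') = 5.82 × 30.67/56.57 = 3.155 V.

V_out ≈ 3.16 V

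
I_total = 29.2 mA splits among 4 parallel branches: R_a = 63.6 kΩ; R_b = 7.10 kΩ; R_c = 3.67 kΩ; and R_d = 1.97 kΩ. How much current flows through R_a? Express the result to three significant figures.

I ≈ 0.490 mA

Conductances: ΣG = 1/63.6 + 1/7.10 + 1/3.67 + 1/1.97 = 0.9367 (1/kΩ).
R_a takes the fraction G_k/ΣG = 0.01572/0.9367 = 0.01679, so I = 29.2 × 0.01679 = 0.4902 mA.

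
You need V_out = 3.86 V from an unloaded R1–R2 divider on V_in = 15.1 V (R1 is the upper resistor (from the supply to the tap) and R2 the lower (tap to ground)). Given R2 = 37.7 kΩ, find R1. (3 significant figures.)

Required fraction k = V_out/V_in = 0.2556.
Rearranging, R1 = R2·(1−k)/k = 37.7 × 2.912 = 109.8 kΩ.

R1 ≈ 110 kΩ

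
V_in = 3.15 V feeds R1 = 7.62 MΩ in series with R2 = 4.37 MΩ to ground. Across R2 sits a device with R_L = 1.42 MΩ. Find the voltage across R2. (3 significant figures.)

R2 ‖ R_L = (4.37 × 1.42)/(4.37 + 1.42) = 1.072 MΩ.
Then V_out = V_in · R2'/(R1 + R2') = 3.15 × 1.072/8.692 = 0.3884 V.

V_out ≈ 0.388 V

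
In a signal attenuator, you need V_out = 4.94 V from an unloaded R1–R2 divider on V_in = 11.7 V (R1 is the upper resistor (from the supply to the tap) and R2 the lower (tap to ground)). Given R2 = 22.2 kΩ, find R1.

V_out/V_in = R2/(R1+R2) = 0.4222.
Rearranging, R1 = R2·(1−k)/k = 22.2 × 1.368 = 30.38 kΩ.

R1 ≈ 30.4 kΩ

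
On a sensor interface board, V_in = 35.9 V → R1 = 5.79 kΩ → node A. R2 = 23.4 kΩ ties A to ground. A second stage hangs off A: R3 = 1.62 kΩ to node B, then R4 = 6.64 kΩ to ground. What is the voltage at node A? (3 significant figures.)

Looking into the second stage from A: R3 + R4 = 8.260 kΩ appears in parallel with R2.
R2 ‖ (R3+R4) = 6.105 kΩ.
So V_A = 35.9 × 0.5132 = 18.43 V.

V_A ≈ 18.4 V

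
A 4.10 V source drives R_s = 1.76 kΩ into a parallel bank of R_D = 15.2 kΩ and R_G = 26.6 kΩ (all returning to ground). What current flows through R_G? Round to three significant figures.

Equivalent of the parallel group: R_p = 9.673 kΩ.
V_A = 4.10 × 9.673/11.43 = 3.469 V.
Branch current I = V_A/R_G = 3.469/26.6 = 0.1304 mA.

I ≈ 0.130 mA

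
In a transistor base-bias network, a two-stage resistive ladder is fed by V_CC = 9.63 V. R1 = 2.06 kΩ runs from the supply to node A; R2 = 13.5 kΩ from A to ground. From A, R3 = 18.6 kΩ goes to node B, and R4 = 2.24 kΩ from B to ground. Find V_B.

The second stage (R3 + R4 = 20.84 kΩ) loads node A in parallel with R2.
R2 ‖ (R3+R4) = 8.193 kΩ.
So V_A = 9.63 × 0.7991 = 7.695 V.
V_B = V_A × 0.1075 = 0.8271 V.

V_B ≈ 0.827 V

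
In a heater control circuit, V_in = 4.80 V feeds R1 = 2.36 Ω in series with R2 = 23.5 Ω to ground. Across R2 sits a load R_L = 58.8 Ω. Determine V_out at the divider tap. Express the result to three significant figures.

V_out ≈ 4.21 V

The load sits in parallel with R2, giving an effective lower resistance R2' = R2·R_L/(R2+R_L) = 16.79 Ω.
Then V_out = V_in · R2'/(R1 + R2') = 4.80 × 16.79/19.15 = 4.208 V.
(Unloaded it would be 4.36 V; the load pulls it down.)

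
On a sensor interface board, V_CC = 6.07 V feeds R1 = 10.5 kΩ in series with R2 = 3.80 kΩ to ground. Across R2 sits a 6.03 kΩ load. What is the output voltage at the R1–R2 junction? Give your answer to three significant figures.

V_out ≈ 1.10 V

First combine the lower leg with the load: R2 ‖ R_L = 2.331 kΩ.
Now apply the divider: V_out = 6.07 × 0.1817 = 1.103 V.
(Unloaded it would be 1.61 V; the load pulls it down.)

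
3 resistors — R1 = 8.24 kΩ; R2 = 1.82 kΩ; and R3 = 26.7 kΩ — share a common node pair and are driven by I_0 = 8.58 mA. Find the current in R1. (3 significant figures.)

I ≈ 1.47 mA

Conductances: ΣG = 1/8.24 + 1/1.82 + 1/26.7 = 0.7083 (1/kΩ).
Current divider: I(R1) = I_0 · G_k/ΣG = 8.58 × (0.1214/0.7083) = 8.58 × 0.1713 = 1.470 mA.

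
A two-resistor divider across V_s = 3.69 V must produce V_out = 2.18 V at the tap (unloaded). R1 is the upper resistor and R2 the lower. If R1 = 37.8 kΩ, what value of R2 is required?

R2 ≈ 54.6 kΩ

Required fraction k = V_out/V_s = 0.5908.
So R2 = R1 · V_out/(V_s − V_out) = 37.8 × 2.18/(3.69 − 2.18) = 37.8 × 1.444 = 54.57 kΩ.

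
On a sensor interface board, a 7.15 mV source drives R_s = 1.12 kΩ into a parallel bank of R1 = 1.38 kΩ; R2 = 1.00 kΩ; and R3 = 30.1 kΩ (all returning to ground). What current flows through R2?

Equivalent of the parallel group: R_p = 0.5689 kΩ.
Node voltage V_A = V_CC · R_p/(R_s + R_p) = 7.15 × 0.3368 = 2.408 mV.
Branch current I = V_A/R2 = 2.408/1.00 = 2.408 µA.

I ≈ 2.41 µA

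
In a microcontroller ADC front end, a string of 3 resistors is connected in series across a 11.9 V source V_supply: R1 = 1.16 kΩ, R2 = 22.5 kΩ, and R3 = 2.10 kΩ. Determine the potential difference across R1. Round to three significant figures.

V ≈ 0.536 V

Series total: ΣR = 1.16 + 22.5 + 2.10 = 25.76 kΩ.
By the voltage-divider rule, V = 11.9 × 1.160/25.76 = 0.5359 V.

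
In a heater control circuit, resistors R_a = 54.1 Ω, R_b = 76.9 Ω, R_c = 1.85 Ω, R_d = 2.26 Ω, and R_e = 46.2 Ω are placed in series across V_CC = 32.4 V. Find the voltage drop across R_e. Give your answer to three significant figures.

V ≈ 8.26 V

Series total: ΣR = 54.1 + 76.9 + 1.85 + 2.26 + 46.2 = 181.3 Ω.
V = V_CC · R/ΣR = 32.4 × 0.2548 = 8.256 V.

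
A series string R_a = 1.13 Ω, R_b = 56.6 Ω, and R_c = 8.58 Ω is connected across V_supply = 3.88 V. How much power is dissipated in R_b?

ΣR = 66.31 Ω → I = 3.88/66.31 = 0.05851 A.
P = I²R = 0.003424 × 56.6 = 0.1938 W.

P ≈ 0.194 W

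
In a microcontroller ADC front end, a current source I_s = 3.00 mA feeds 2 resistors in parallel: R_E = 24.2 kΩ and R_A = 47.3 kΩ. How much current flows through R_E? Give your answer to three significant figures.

I ≈ 1.98 mA

For two parallel branches, I_k = I_s · (other R)/(sum of R).
I(R_E) = 3.00 × 47.3/(24.2 + 47.3) = 3.00 × 0.6615 = 1.985 mA.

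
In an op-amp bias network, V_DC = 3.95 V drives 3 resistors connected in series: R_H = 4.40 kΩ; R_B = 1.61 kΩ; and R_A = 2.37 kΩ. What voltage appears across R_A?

Total series resistance ΣR = 4.40 + 1.61 + 2.37 = 8.380 kΩ.
V = V_DC · R/ΣR = 3.95 × 0.2828 = 1.117 V.

V ≈ 1.12 V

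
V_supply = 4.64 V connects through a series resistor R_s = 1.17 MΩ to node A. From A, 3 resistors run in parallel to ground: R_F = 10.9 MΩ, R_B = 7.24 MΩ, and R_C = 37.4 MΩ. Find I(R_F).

I ≈ 0.327 µA

Parallel bank: R_p = 1/(1/10.9 + 1/7.24 + 1/37.4) = 3.897 MΩ.
V_A = 4.64 × 3.897/5.067 = 3.569 V.
I(R_F) = V_A / R_F = 3.569/10.9 = 0.3274 µA.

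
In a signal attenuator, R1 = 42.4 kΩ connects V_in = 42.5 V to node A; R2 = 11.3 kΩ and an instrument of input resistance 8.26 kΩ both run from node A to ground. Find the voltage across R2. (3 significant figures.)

V_out ≈ 4.30 V

The load sits in parallel with R2, giving an effective lower resistance R2' = R2·R_L/(R2+R_L) = 4.772 kΩ.
Now apply the divider: V_out = 42.5 × 0.1012 = 4.299 V.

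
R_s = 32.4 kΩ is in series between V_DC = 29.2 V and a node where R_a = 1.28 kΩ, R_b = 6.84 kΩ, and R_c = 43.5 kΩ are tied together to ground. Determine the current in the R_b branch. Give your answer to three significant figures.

Parallel bank: R_p = 1/(1/1.28 + 1/6.84 + 1/43.5) = 1.052 kΩ.
Node voltage V_A = V_DC · R_p/(R_s + R_p) = 29.2 × 0.03145 = 0.9184 V.
I(R_b) = V_A / R_b = 0.9184/6.84 = 0.1343 mA.

I ≈ 0.134 mA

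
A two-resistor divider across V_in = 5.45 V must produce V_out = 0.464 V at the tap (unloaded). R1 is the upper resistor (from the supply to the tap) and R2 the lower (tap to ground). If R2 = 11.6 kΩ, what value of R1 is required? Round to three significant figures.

R1 ≈ 125 kΩ

The divider ratio is R2/(R1+R2) = 0.464/5.45 = 0.08514.
R1 = R2·(1/k − 1) = 11.6 × 10.75 = 124.6 kΩ.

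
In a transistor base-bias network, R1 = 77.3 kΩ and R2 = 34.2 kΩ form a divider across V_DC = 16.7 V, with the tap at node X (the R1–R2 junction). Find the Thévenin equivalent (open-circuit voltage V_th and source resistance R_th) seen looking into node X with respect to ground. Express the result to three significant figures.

With X open, the divider is unloaded: V_th = 16.7 × 34.2/111.5 = 5.122 V.
With V_DC suppressed (replaced by a short), R_th = R1 ‖ R2 = (77.30 × 34.2)/(77.30 + 34.2) = 23.71 kΩ.

V_th ≈ 5.12 V, R_th ≈ 23.7 kΩ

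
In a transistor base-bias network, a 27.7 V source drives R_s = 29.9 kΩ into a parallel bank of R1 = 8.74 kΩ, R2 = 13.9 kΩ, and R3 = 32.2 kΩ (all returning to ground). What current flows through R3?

Parallel bank: R_p = 1/(1/8.74 + 1/13.9 + 1/32.2) = 4.600 kΩ.
Node voltage V_A = V_DC · R_p/(R_s + R_p) = 27.7 × 0.1333 = 3.693 V.
Branch current I = V_A/R3 = 3.693/32.2 = 0.1147 mA.

I ≈ 0.115 mA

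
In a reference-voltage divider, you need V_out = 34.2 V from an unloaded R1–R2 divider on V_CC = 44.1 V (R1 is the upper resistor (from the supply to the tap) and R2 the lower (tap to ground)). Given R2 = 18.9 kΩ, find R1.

V_out/V_CC = R2/(R1+R2) = 0.7755.
R1 = R2·(1/k − 1) = 18.9 × 0.2895 = 5.471 kΩ.

R1 ≈ 5.47 kΩ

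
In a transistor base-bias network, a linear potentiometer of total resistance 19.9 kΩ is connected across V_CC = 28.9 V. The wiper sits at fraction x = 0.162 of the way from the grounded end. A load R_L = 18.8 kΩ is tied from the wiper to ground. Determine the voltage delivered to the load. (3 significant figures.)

V_out ≈ 4.09 V

Lower segment x·R_p = 3.224 kΩ; upper segment (1−x)·R_p = 16.68 kΩ.
R_L loads the lower segment: effective lower R = 2.752 kΩ.
Loaded-divider output: V_out = 28.9 × 0.1416 = 4.094 V.
(Unloaded: V_out = x·V_CC = 4.68 V.)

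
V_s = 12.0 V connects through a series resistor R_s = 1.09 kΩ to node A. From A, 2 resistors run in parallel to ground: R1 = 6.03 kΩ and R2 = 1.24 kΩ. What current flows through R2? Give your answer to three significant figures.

Combine the parallel branches: R_p = (1/6.03 + 1/1.24)⁻¹ = 1.029 kΩ.
V_A = 12.0 × 1.029/2.119 = 5.826 V.
I(R2) = V_A / R2 = 5.826/1.24 = 4.698 mA.

I ≈ 4.70 mA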